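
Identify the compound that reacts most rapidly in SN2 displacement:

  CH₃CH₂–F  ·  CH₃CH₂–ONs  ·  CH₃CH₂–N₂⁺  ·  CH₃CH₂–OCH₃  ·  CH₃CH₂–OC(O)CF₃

With the same alkyl group throughout, only the leaving group differentiates the rates.
A good leaving group is a weak base: the lower the pKₐ of its conjugate acid, the more readily it departs.
CH₃CH₂–N₂⁺ loses N₂: no meaningful conjugate acid; N₂ departs as an exceptionally stable neutral molecule
CH₃CH₂–ONs loses ONs⁻: pKₐ(p-O₂NC₆H₄SO₃H) ≈ -3.5
CH₃CH₂–OC(O)CF₃ loses CF₃COO⁻: pKₐ(CF₃COOH) ≈ 0.2
CH₃CH₂–F loses F⁻: pKₐ(HF) ≈ 3.2
CH₃CH₂–OCH₃ loses CH₃O⁻: pKₐ(CH₃OH) ≈ 15.5

CH₃CH₂–N₂⁺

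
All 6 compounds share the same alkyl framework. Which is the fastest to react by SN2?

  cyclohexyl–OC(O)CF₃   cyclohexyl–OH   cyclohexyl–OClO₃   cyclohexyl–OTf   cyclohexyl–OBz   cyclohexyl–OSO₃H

With the same alkyl group throughout, only the leaving group differentiates the rates.
Leaving-group ability tracks the stability of the departed species; conjugate-acid pKₐ is the usual yardstick (lower pKₐ → better LG).
cyclohexyl–OTf loses OTf⁻: pKₐ(CF₃SO₃H (triflic acid)) ≈ -14
cyclohexyl–OClO₃ loses ClO₄⁻: pKₐ(HClO₄) ≈ -10
cyclohexyl–OSO₃H loses HSO₄⁻: pKₐ(H₂SO₄) ≈ -3
cyclohexyl–OC(O)CF₃ loses CF₃COO⁻: pKₐ(CF₃COOH) ≈ 0.2
cyclohexyl–OBz loses PhCOO⁻: pKₐ(C₆H₅COOH) ≈ 4.2
cyclohexyl–OH loses OH⁻: pKₐ(H₂O) ≈ 15.7

cyclohexyl–OTf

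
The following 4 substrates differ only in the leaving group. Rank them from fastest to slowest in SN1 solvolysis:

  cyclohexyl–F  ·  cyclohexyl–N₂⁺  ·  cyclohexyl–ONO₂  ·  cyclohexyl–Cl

cyclohexyl–N₂⁺ > cyclohexyl–Cl > cyclohexyl–ONO₂ > cyclohexyl–F

With the same alkyl group throughout, only the leaving group differentiates the rates.
The more stable X⁻ (or X) is on its own — i.e. the weaker a base it is — the better a leaving group it makes.
cyclohexyl–N₂⁺ loses N₂: no meaningful conjugate acid; N₂ departs as an exceptionally stable neutral molecule
cyclohexyl–Cl loses Cl⁻: pKₐ(HCl) ≈ -7
cyclohexyl–ONO₂ loses NO₃⁻: pKₐ(HNO₃) ≈ -1.3
cyclohexyl–F loses F⁻: pKₐ(HF) ≈ 3.2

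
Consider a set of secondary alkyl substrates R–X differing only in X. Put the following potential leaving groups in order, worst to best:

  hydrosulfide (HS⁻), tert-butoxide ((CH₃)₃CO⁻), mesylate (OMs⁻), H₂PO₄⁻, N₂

tert-butoxide ((CH₃)₃CO⁻) < hydrosulfide (HS⁻) < H₂PO₄⁻ < mesylate (OMs⁻) < N₂

The more stable X⁻ (or X) is on its own — i.e. the weaker a base it is — the better a leaving group it makes.
N₂: no meaningful conjugate acid; N₂ departs as an exceptionally stable neutral molecule
mesylate (OMs⁻): pKₐ(CH₃SO₃H (MsOH)) ≈ -1.9 — resonance-delocalised alkanesulfonate
H₂PO₄⁻: pKₐ(H₃PO₄) ≈ 2.1 — moderate base; biological leaving group after further activation
hydrosulfide (HS⁻): pKₐ(H₂S) ≈ 7 — larger and more polarisable than the oxygen analogue
tert-butoxide ((CH₃)₃CO⁻): pKₐ(t-BuOH) ≈ 18 — bulky, strongly basic alkoxide
The question asks for worst first, so the sequence is read in increasing leaving-group ability.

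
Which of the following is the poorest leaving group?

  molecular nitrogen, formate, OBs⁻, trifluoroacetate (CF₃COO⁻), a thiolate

molecular nitrogen: no meaningful conjugate acid; N₂ departs as an exceptionally stable neutral molecule
OBs⁻: pKₐ(p-BrC₆H₄SO₃H) ≈ -2.8
trifluoroacetate (CF₃COO⁻): pKₐ(CF₃COOH) ≈ 0.2
formate: pKₐ(HCOOH) ≈ 3.8
a thiolate: pKₐ(RSH (a thiol)) ≈ 10.5

a thiolate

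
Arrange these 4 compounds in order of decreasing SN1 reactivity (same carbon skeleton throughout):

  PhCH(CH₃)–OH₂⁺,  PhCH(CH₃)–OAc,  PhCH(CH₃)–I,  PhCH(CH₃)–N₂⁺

PhCH(CH₃)–N₂⁺ > PhCH(CH₃)–I > PhCH(CH₃)–OH₂⁺ > PhCH(CH₃)–OAc

Same R in every case — rank the leaving groups.
A good leaving group is a weak base: the lower the pKₐ of its conjugate acid, the more readily it departs.
PhCH(CH₃)–N₂⁺ loses N₂: no meaningful conjugate acid; N₂ departs as an exceptionally stable neutral molecule
PhCH(CH₃)–I loses I⁻: pKₐ(HI) ≈ -10
PhCH(CH₃)–OH₂⁺ loses H₂O: pKₐ(H₃O⁺) ≈ -1.7
PhCH(CH₃)–OAc loses AcO⁻: pKₐ(CH₃COOH) ≈ 4.8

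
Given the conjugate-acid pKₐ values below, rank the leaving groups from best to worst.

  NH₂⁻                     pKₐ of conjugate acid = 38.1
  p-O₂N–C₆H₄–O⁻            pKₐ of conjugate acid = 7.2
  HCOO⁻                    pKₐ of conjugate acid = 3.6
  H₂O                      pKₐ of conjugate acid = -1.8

H₂O > HCOO⁻ > p-O₂N–C₆H₄–O⁻ > NH₂⁻

Lower conjugate-acid pKₐ ⇒ weaker base ⇒ better leaving group.
Sorting by the given values: H₂O (-1.8), HCOO⁻ (3.6), p-O₂N–C₆H₄–O⁻ (7.2), NH₂⁻ (38.1).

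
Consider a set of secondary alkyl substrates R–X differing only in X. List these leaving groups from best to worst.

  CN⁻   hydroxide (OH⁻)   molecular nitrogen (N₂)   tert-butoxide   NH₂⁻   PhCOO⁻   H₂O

molecular nitrogen (N₂): no meaningful conjugate acid; N₂ departs as an exceptionally stable neutral molecule
H₂O: pKₐ(H₃O⁺) ≈ -1.7
PhCOO⁻: pKₐ(C₆H₅COOH) ≈ 4.2
CN⁻: pKₐ(HCN) ≈ 9.2
hydroxide (OH⁻): pKₐ(H₂O) ≈ 15.7
tert-butoxide: pKₐ(t-BuOH) ≈ 18
NH₂⁻: pKₐ(NH₃) ≈ 38

molecular nitrogen (N₂) > H₂O > PhCOO⁻ > CN⁻ > hydroxide (OH⁻) > tert-butoxide > NH₂⁻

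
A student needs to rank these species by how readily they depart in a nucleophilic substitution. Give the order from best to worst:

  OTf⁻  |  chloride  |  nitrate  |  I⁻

OTf⁻: pKₐ(CF₃SO₃H (triflic acid)) ≈ -14 — charge spread over three oxygens and a CF₃ group; the premier leaving group in synthesis
I⁻: pKₐ(HI) ≈ -10 — large, highly polarisable; very weak base
chloride: pKₐ(HCl) ≈ -7
nitrate: pKₐ(HNO₃) ≈ -1.3

OTf⁻ > I⁻ > chloride > nitrate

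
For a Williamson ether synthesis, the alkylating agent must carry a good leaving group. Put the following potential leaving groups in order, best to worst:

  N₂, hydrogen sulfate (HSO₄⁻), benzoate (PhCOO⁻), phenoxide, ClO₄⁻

N₂ > ClO₄⁻ > hydrogen sulfate (HSO₄⁻) > benzoate (PhCOO⁻) > phenoxide

Rank by basicity of the departing species: weakest base leaves most easily.
N₂: no meaningful conjugate acid; N₂ departs as an exceptionally stable neutral molecule
ClO₄⁻: pKₐ(HClO₄) ≈ -10
hydrogen sulfate (HSO₄⁻): pKₐ(H₂SO₄) ≈ -3
benzoate (PhCOO⁻): pKₐ(C₆H₅COOH) ≈ 4.2
phenoxide: pKₐ(C₆H₅OH (phenol)) ≈ 10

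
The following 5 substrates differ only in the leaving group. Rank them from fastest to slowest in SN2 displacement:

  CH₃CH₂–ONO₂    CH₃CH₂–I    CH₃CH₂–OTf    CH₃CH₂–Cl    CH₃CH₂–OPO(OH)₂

CH₃CH₂–OTf > CH₃CH₂–I > CH₃CH₂–Cl > CH₃CH₂–ONO₂ > CH₃CH₂–OPO(OH)₂

Identical carbon frameworks mean the comparison reduces to leaving-group quality.
Leaving-group ability tracks the stability of the departed species; conjugate-acid pKₐ is the usual yardstick (lower pKₐ → better LG).
CH₃CH₂–OTf loses OTf⁻: pKₐ(CF₃SO₃H (triflic acid)) ≈ -14
CH₃CH₂–I loses I⁻: pKₐ(HI) ≈ -10
CH₃CH₂–Cl loses Cl⁻: pKₐ(HCl) ≈ -7
CH₃CH₂–ONO₂ loses NO₃⁻: pKₐ(HNO₃) ≈ -1.3
CH₃CH₂–OPO(OH)₂ loses H₂PO₄⁻: pKₐ(H₃PO₄) ≈ 2.1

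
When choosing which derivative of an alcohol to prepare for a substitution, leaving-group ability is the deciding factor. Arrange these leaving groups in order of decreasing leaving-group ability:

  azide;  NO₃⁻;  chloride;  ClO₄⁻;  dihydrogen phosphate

Leaving-group ability tracks the stability of the departed species; conjugate-acid pKₐ is the usual yardstick (lower pKₐ → better LG).
ClO₄⁻: pKₐ(HClO₄) ≈ -10
chloride: pKₐ(HCl) ≈ -7 — moderately weak base
NO₃⁻: pKₐ(HNO₃) ≈ -1.3
dihydrogen phosphate: pKₐ(H₃PO₄) ≈ 2.1
azide: pKₐ(HN₃) ≈ 4.7

ClO₄⁻ > chloride > NO₃⁻ > dihydrogen phosphate > azide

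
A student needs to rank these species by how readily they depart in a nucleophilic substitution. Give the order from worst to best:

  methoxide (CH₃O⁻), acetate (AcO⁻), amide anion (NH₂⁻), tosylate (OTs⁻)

The more stable X⁻ (or X) is on its own — i.e. the weaker a base it is — the better a leaving group it makes.
tosylate (OTs⁻): pKₐ(p-CH₃C₆H₄SO₃H (TsOH)) ≈ -2.8 — resonance-delocalised arenesulfonate
acetate (AcO⁻): pKₐ(CH₃COOH) ≈ 4.8 — resonance-stabilised but still a weak base
methoxide (CH₃O⁻): pKₐ(CH₃OH) ≈ 15.5 — strong base; alkoxides do not leave unassisted
amide anion (NH₂⁻): pKₐ(NH₃) ≈ 38 — extremely strong base; never a leaving group
Reversing gives the worst-to-best order requested.

amide anion (NH₂⁻) < methoxide (CH₃O⁻) < acetate (AcO⁻) < tosylate (OTs⁻)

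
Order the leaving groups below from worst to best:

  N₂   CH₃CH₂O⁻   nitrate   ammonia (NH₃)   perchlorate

CH₃CH₂O⁻ < ammonia (NH₃) < nitrate < perchlorate < N₂

The more stable X⁻ (or X) is on its own — i.e. the weaker a base it is — the better a leaving group it makes.
N₂: no meaningful conjugate acid; N₂ departs as an exceptionally stable neutral molecule
perchlorate: pKₐ(HClO₄) ≈ -10
nitrate: pKₐ(HNO₃) ≈ -1.3
ammonia (NH₃): pKₐ(NH₄⁺) ≈ 9.2
CH₃CH₂O⁻: pKₐ(CH₃CH₂OH) ≈ 16
Listed from poorest to best leaving group as asked.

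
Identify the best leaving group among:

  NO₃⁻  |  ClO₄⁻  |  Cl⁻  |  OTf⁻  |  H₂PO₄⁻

The more stable X⁻ (or X) is on its own — i.e. the weaker a base it is — the better a leaving group it makes.
OTf⁻: pKₐ(CF₃SO₃H (triflic acid)) ≈ -14
ClO₄⁻: pKₐ(HClO₄) ≈ -10
Cl⁻: pKₐ(HCl) ≈ -7
NO₃⁻: pKₐ(HNO₃) ≈ -1.3
H₂PO₄⁻: pKₐ(H₃PO₄) ≈ 2.1

OTf⁻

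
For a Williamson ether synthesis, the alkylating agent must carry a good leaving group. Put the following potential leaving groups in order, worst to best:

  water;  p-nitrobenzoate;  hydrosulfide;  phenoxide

phenoxide < hydrosulfide < p-nitrobenzoate < water

Leaving-group ability tracks the stability of the departed species; conjugate-acid pKₐ is the usual yardstick (lower pKₐ → better LG).
water: pKₐ(H₃O⁺) ≈ -1.7 — neutral; leaves from a protonated alcohol (R–OH₂⁺)
p-nitrobenzoate: pKₐ(p-nitrobenzoic acid) ≈ 3.4 — electron-withdrawing nitro group stabilises the carboxylate
hydrosulfide: pKₐ(H₂S) ≈ 7 — larger and more polarisable than the oxygen analogue
phenoxide: pKₐ(C₆H₅OH (phenol)) ≈ 10 — resonance into the ring helps, but still a poor LG
Reversing gives the worst-to-best order requested.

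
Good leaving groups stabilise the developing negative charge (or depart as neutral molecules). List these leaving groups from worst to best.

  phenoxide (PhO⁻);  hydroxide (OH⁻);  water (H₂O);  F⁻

A good leaving group is a weak base: the lower the pKₐ of its conjugate acid, the more readily it departs.
water (H₂O): pKₐ(H₃O⁺) ≈ -1.7
F⁻: pKₐ(HF) ≈ 3.2 — small and strongly basic; the poor halide leaving group
phenoxide (PhO⁻): pKₐ(C₆H₅OH (phenol)) ≈ 10
hydroxide (OH⁻): pKₐ(H₂O) ≈ 15.7 — strong base; essentially never leaves without prior activation
Reversing gives the worst-to-best order requested.

hydroxide (OH⁻) < phenoxide (PhO⁻) < F⁻ < water (H₂O)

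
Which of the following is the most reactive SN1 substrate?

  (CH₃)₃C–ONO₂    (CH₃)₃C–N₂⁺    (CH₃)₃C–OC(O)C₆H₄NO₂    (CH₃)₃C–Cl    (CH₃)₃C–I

Identical carbon frameworks mean the comparison reduces to leaving-group quality.
Leaving-group ability tracks the stability of the departed species; conjugate-acid pKₐ is the usual yardstick (lower pKₐ → better LG).
(CH₃)₃C–N₂⁺ loses N₂: no meaningful conjugate acid; N₂ departs as an exceptionally stable neutral molecule
(CH₃)₃C–I loses I⁻: pKₐ(HI) ≈ -10
(CH₃)₃C–Cl loses Cl⁻: pKₐ(HCl) ≈ -7
(CH₃)₃C–ONO₂ loses NO₃⁻: pKₐ(HNO₃) ≈ -1.3
(CH₃)₃C–OC(O)C₆H₄NO₂ loses p-O₂N–C₆H₄–COO⁻: pKₐ(p-nitrobenzoic acid) ≈ 3.4

(CH₃)₃C–N₂⁺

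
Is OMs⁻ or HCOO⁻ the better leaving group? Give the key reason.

OMs⁻

OMs⁻ is the better leaving group.
pKₐ(CH₃SO₃H (MsOH)) ≈ -1.9 versus pKₐ(HCOOH) ≈ 3.8: OMs⁻ is the much weaker base.
Resonance-delocalised alkanesulfonate.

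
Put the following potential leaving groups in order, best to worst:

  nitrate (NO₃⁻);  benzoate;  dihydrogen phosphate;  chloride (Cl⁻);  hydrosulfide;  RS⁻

chloride (Cl⁻) > nitrate (NO₃⁻) > dihydrogen phosphate > benzoate > hydrosulfide > RS⁻

chloride (Cl⁻): pKₐ(HCl) ≈ -7
nitrate (NO₃⁻): pKₐ(HNO₃) ≈ -1.3
dihydrogen phosphate: pKₐ(H₃PO₄) ≈ 2.1
benzoate: pKₐ(C₆H₅COOH) ≈ 4.2
hydrosulfide: pKₐ(H₂S) ≈ 7
RS⁻: pKₐ(RSH (a thiol)) ≈ 10.5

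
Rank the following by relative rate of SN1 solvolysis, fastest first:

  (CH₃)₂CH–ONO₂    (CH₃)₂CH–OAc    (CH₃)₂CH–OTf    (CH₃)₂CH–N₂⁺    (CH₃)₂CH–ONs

Identical carbon frameworks mean the comparison reduces to leaving-group quality.
A good leaving group is a weak base: the lower the pKₐ of its conjugate acid, the more readily it departs.
(CH₃)₂CH–N₂⁺ loses N₂: no meaningful conjugate acid; N₂ departs as an exceptionally stable neutral molecule
(CH₃)₂CH–OTf loses OTf⁻: pKₐ(CF₃SO₃H (triflic acid)) ≈ -14
(CH₃)₂CH–ONs loses ONs⁻: pKₐ(p-O₂NC₆H₄SO₃H) ≈ -3.5
(CH₃)₂CH–ONO₂ loses NO₃⁻: pKₐ(HNO₃) ≈ -1.3
(CH₃)₂CH–OAc loses AcO⁻: pKₐ(CH₃COOH) ≈ 4.8

(CH₃)₂CH–N₂⁺ > (CH₃)₂CH–OTf > (CH₃)₂CH–ONs > (CH₃)₂CH–ONO₂ > (CH₃)₂CH–OAc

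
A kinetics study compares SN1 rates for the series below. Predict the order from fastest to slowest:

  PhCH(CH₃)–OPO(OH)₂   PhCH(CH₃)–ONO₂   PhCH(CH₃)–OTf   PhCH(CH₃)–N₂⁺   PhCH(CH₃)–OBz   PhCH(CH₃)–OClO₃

PhCH(CH₃)–N₂⁺ > PhCH(CH₃)–OTf > PhCH(CH₃)–OClO₃ > PhCH(CH₃)–ONO₂ > PhCH(CH₃)–OPO(OH)₂ > PhCH(CH₃)–OBz

Same R in every case — rank the leaving groups.
The more stable X⁻ (or X) is on its own — i.e. the weaker a base it is — the better a leaving group it makes.
PhCH(CH₃)–N₂⁺ loses N₂: no meaningful conjugate acid; N₂ departs as an exceptionally stable neutral molecule
PhCH(CH₃)–OTf loses OTf⁻: pKₐ(CF₃SO₃H (triflic acid)) ≈ -14
PhCH(CH₃)–OClO₃ loses ClO₄⁻: pKₐ(HClO₄) ≈ -10
PhCH(CH₃)–ONO₂ loses NO₃⁻: pKₐ(HNO₃) ≈ -1.3
PhCH(CH₃)–OPO(OH)₂ loses H₂PO₄⁻: pKₐ(H₃PO₄) ≈ 2.1
PhCH(CH₃)–OBz loses PhCOO⁻: pKₐ(C₆H₅COOH) ≈ 4.2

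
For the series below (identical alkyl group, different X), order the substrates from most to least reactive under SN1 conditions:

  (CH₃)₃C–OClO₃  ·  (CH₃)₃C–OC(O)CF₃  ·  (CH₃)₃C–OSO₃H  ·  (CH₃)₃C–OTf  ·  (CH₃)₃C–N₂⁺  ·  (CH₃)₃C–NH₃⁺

Same R in every case — rank the leaving groups.
A good leaving group is a weak base: the lower the pKₐ of its conjugate acid, the more readily it departs.
(CH₃)₃C–N₂⁺ loses N₂: no meaningful conjugate acid; N₂ departs as an exceptionally stable neutral molecule
(CH₃)₃C–OTf loses OTf⁻: pKₐ(CF₃SO₃H (triflic acid)) ≈ -14
(CH₃)₃C–OClO₃ loses ClO₄⁻: pKₐ(HClO₄) ≈ -10
(CH₃)₃C–OSO₃H loses HSO₄⁻: pKₐ(H₂SO₄) ≈ -3
(CH₃)₃C–OC(O)CF₃ loses CF₃COO⁻: pKₐ(CF₃COOH) ≈ 0.2
(CH₃)₃C–NH₃⁺ loses NH₃: pKₐ(NH₄⁺) ≈ 9.2

(CH₃)₃C–N₂⁺ > (CH₃)₃C–OTf > (CH₃)₃C–OClO₃ > (CH₃)₃C–OSO₃H > (CH₃)₃C–OC(O)CF₃ > (CH₃)₃C–NH₃⁺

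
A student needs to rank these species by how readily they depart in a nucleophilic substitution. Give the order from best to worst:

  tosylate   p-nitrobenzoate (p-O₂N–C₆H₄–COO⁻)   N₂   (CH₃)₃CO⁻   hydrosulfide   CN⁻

N₂ > tosylate > p-nitrobenzoate (p-O₂N–C₆H₄–COO⁻) > hydrosulfide > CN⁻ > (CH₃)₃CO⁻

A good leaving group is a weak base: the lower the pKₐ of its conjugate acid, the more readily it departs.
N₂: no meaningful conjugate acid; N₂ departs as an exceptionally stable neutral molecule
tosylate: pKₐ(p-CH₃C₆H₄SO₃H (TsOH)) ≈ -2.8 — resonance-delocalised arenesulfonate
p-nitrobenzoate (p-O₂N–C₆H₄–COO⁻): pKₐ(p-nitrobenzoic acid) ≈ 3.4 — electron-withdrawing nitro group stabilises the carboxylate
hydrosulfide: pKₐ(H₂S) ≈ 7 — larger and more polarisable than the oxygen analogue
CN⁻: pKₐ(HCN) ≈ 9.2 — sp carbon stabilises the charge somewhat, but still a poor LG
(CH₃)₃CO⁻: pKₐ(t-BuOH) ≈ 18 — bulky, strongly basic alkoxide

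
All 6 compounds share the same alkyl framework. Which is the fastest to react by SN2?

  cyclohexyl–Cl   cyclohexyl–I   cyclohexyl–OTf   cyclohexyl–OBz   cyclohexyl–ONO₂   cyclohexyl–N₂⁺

cyclohexyl–N₂⁺

Same R in every case — rank the leaving groups.
Leaving-group ability tracks the stability of the departed species; conjugate-acid pKₐ is the usual yardstick (lower pKₐ → better LG).
cyclohexyl–N₂⁺ loses N₂: no meaningful conjugate acid; N₂ departs as an exceptionally stable neutral molecule
cyclohexyl–OTf loses OTf⁻: pKₐ(CF₃SO₃H (triflic acid)) ≈ -14
cyclohexyl–I loses I⁻: pKₐ(HI) ≈ -10
cyclohexyl–Cl loses Cl⁻: pKₐ(HCl) ≈ -7
cyclohexyl–ONO₂ loses NO₃⁻: pKₐ(HNO₃) ≈ -1.3
cyclohexyl–OBz loses PhCOO⁻: pKₐ(C₆H₅COOH) ≈ 4.2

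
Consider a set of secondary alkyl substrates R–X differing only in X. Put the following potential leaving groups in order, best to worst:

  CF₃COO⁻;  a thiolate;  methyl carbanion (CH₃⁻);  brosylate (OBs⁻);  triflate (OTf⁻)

triflate (OTf⁻) > brosylate (OBs⁻) > CF₃COO⁻ > a thiolate > methyl carbanion (CH₃⁻)

Rank by basicity of the departing species: weakest base leaves most easily.
triflate (OTf⁻): pKₐ(CF₃SO₃H (triflic acid)) ≈ -14 — charge spread over three oxygens and a CF₃ group; the premier leaving group in synthesis
brosylate (OBs⁻): pKₐ(p-BrC₆H₄SO₃H) ≈ -2.8
CF₃COO⁻: pKₐ(CF₃COOH) ≈ 0.2 — strongly electron-withdrawing CF₃ stabilises the carboxylate
a thiolate: pKₐ(RSH (a thiol)) ≈ 10.5 — moderately basic; rarely leaves without activation
methyl carbanion (CH₃⁻): pKₐ(CH₄) ≈ 48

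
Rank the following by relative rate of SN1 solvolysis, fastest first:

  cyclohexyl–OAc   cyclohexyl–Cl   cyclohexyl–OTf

cyclohexyl–OTf > cyclohexyl–Cl > cyclohexyl–OAc

Same R in every case — rank the leaving groups.
A good leaving group is a weak base: the lower the pKₐ of its conjugate acid, the more readily it departs.
cyclohexyl–OTf loses OTf⁻: pKₐ(CF₃SO₃H (triflic acid)) ≈ -14
cyclohexyl–Cl loses Cl⁻: pKₐ(HCl) ≈ -7
cyclohexyl–OAc loses AcO⁻: pKₐ(CH₃COOH) ≈ 4.8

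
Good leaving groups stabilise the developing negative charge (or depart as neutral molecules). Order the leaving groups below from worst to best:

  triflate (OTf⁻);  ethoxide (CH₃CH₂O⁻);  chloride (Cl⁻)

triflate (OTf⁻): pKₐ(CF₃SO₃H (triflic acid)) ≈ -14 — charge spread over three oxygens and a CF₃ group; the premier leaving group in synthesis
chloride (Cl⁻): pKₐ(HCl) ≈ -7
ethoxide (CH₃CH₂O⁻): pKₐ(CH₃CH₂OH) ≈ 16
Listed from poorest to best leaving group as asked.

ethoxide (CH₃CH₂O⁻) < chloride (Cl⁻) < triflate (OTf⁻)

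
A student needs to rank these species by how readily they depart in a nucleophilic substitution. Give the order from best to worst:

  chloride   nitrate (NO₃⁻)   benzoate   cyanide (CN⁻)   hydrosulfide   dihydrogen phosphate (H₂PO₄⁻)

chloride > nitrate (NO₃⁻) > dihydrogen phosphate (H₂PO₄⁻) > benzoate > hydrosulfide > cyanide (CN⁻)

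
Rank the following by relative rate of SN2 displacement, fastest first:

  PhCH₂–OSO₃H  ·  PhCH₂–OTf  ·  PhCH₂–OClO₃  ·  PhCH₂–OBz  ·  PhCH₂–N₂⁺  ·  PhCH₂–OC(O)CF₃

Identical carbon frameworks mean the comparison reduces to leaving-group quality.
Rank by basicity of the departing species: weakest base leaves most easily.
PhCH₂–N₂⁺ loses N₂: no meaningful conjugate acid; N₂ departs as an exceptionally stable neutral molecule
PhCH₂–OTf loses OTf⁻: pKₐ(CF₃SO₃H (triflic acid)) ≈ -14
PhCH₂–OClO₃ loses ClO₄⁻: pKₐ(HClO₄) ≈ -10
PhCH₂–OSO₃H loses HSO₄⁻: pKₐ(H₂SO₄) ≈ -3
PhCH₂–OC(O)CF₃ loses CF₃COO⁻: pKₐ(CF₃COOH) ≈ 0.2
PhCH₂–OBz loses PhCOO⁻: pKₐ(C₆H₅COOH) ≈ 4.2

PhCH₂–N₂⁺ > PhCH₂–OTf > PhCH₂–OClO₃ > PhCH₂–OSO₃H > PhCH₂–OC(O)CF₃ > PhCH₂–OBz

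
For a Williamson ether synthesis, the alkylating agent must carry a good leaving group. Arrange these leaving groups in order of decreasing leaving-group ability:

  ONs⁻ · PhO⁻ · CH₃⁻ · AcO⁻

ONs⁻ > AcO⁻ > PhO⁻ > CH₃⁻

Leaving-group ability tracks the stability of the departed species; conjugate-acid pKₐ is the usual yardstick (lower pKₐ → better LG).
ONs⁻: pKₐ(p-O₂NC₆H₄SO₃H) ≈ -3.5
AcO⁻: pKₐ(CH₃COOH) ≈ 4.8
PhO⁻: pKₐ(C₆H₅OH (phenol)) ≈ 10
CH₃⁻: pKₐ(CH₄) ≈ 48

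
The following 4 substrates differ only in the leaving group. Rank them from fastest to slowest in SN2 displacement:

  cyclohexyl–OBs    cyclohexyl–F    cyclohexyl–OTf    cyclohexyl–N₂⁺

cyclohexyl–N₂⁺ > cyclohexyl–OTf > cyclohexyl–OBs > cyclohexyl–F

With the same alkyl group throughout, only the leaving group differentiates the rates.
Leaving-group ability tracks the stability of the departed species; conjugate-acid pKₐ is the usual yardstick (lower pKₐ → better LG).
cyclohexyl–N₂⁺ loses N₂: no meaningful conjugate acid; N₂ departs as an exceptionally stable neutral molecule
cyclohexyl–OTf loses OTf⁻: pKₐ(CF₃SO₃H (triflic acid)) ≈ -14
cyclohexyl–OBs loses OBs⁻: pKₐ(p-BrC₆H₄SO₃H) ≈ -2.8
cyclohexyl–F loses F⁻: pKₐ(HF) ≈ 3.2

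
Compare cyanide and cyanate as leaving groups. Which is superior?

cyanate is the better leaving group.
pKₐ(HOCN) ≈ 3.5 versus pKₐ(HCN) ≈ 9.2: cyanate is the much weaker base.
Resonance between N and O.

cyanate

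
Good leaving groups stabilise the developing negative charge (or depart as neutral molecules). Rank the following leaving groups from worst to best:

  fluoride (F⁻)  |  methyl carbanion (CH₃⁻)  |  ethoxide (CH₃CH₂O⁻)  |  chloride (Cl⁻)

methyl carbanion (CH₃⁻) < ethoxide (CH₃CH₂O⁻) < fluoride (F⁻) < chloride (Cl⁻)

chloride (Cl⁻): pKₐ(HCl) ≈ -7
fluoride (F⁻): pKₐ(HF) ≈ 3.2
ethoxide (CH₃CH₂O⁻): pKₐ(CH₃CH₂OH) ≈ 16
methyl carbanion (CH₃⁻): pKₐ(CH₄) ≈ 48
The question asks for worst first, so the sequence is read in increasing leaving-group ability.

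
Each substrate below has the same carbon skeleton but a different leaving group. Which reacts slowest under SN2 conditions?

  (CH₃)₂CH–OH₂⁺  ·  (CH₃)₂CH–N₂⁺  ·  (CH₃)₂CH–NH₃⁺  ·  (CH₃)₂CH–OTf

Same R in every case — rank the leaving groups.
The more stable X⁻ (or X) is on its own — i.e. the weaker a base it is — the better a leaving group it makes.
(CH₃)₂CH–N₂⁺ loses N₂: no meaningful conjugate acid; N₂ departs as an exceptionally stable neutral molecule
(CH₃)₂CH–OTf loses OTf⁻: pKₐ(CF₃SO₃H (triflic acid)) ≈ -14
(CH₃)₂CH–OH₂⁺ loses H₂O: pKₐ(H₃O⁺) ≈ -1.7
(CH₃)₂CH–NH₃⁺ loses NH₃: pKₐ(NH₄⁺) ≈ 9.2

(CH₃)₂CH–NH₃⁺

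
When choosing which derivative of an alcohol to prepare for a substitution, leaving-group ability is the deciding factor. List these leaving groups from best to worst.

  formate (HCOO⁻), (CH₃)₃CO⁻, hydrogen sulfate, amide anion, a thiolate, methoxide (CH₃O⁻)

hydrogen sulfate: pKₐ(H₂SO₄) ≈ -3 — conjugate base of a strong mineral acid
formate (HCOO⁻): pKₐ(HCOOH) ≈ 3.8 — resonance-stabilised carboxylate
a thiolate: pKₐ(RSH (a thiol)) ≈ 10.5 — moderately basic; rarely leaves without activation
methoxide (CH₃O⁻): pKₐ(CH₃OH) ≈ 15.5 — strong base; alkoxides do not leave unassisted
(CH₃)₃CO⁻: pKₐ(t-BuOH) ≈ 18 — bulky, strongly basic alkoxide
amide anion: pKₐ(NH₃) ≈ 38 — extremely strong base; never a leaving group

hydrogen sulfate > formate (HCOO⁻) > a thiolate > methoxide (CH₃O⁻) > (CH₃)₃CO⁻ > amide anion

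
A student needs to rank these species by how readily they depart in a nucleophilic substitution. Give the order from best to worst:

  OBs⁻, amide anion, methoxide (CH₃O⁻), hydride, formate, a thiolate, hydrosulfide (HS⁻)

OBs⁻: pKₐ(p-BrC₆H₄SO₃H) ≈ -2.8
formate: pKₐ(HCOOH) ≈ 3.8
hydrosulfide (HS⁻): pKₐ(H₂S) ≈ 7
a thiolate: pKₐ(RSH (a thiol)) ≈ 10.5 — moderately basic; rarely leaves without activation
methoxide (CH₃O⁻): pKₐ(CH₃OH) ≈ 15.5
hydride: pKₐ(H₂) ≈ 36 — extremely strong base; leaves only in special hydride-transfer contexts
amide anion: pKₐ(NH₃) ≈ 38

OBs⁻ > formate > hydrosulfide (HS⁻) > a thiolate > methoxide (CH₃O⁻) > hydride > amide anion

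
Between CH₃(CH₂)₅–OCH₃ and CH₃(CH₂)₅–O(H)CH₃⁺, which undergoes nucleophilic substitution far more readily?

From CH₃(CH₂)₅–OCH₃ the departing group would be CH₃O⁻ (pKₐ(CH₃OH) ≈ 15.5). Strong base; alkoxides do not leave unassisted.
From CH₃(CH₂)₅–O(H)CH₃⁺ the leaving group is R'OH (pKₐ(R'OH₂⁺) ≈ -2.4). Neutral; leaves from a protonated ether (an oxonium ion, R–O(H)R'⁺).
(In practice CH₃(CH₂)₅–O(H)CH₃⁺ is made from CH₃(CH₂)₅–OCH₃ by protonation with concentrated HI, allowing neutral methanol, rather than methoxide, to depart.)

CH₃(CH₂)₅–O(H)CH₃⁺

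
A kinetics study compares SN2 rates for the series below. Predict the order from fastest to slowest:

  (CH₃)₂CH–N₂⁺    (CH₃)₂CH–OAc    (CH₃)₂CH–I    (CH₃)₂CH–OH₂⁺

The skeletons are identical, so relative rate is governed entirely by leaving-group ability.
A good leaving group is a weak base: the lower the pKₐ of its conjugate acid, the more readily it departs.
(CH₃)₂CH–N₂⁺ loses N₂: no meaningful conjugate acid; N₂ departs as an exceptionally stable neutral molecule
(CH₃)₂CH–I loses I⁻: pKₐ(HI) ≈ -10
(CH₃)₂CH–OH₂⁺ loses H₂O: pKₐ(H₃O⁺) ≈ -1.7
(CH₃)₂CH–OAc loses AcO⁻: pKₐ(CH₃COOH) ≈ 4.8

(CH₃)₂CH–N₂⁺ > (CH₃)₂CH–I > (CH₃)₂CH–OH₂⁺ > (CH₃)₂CH–OAc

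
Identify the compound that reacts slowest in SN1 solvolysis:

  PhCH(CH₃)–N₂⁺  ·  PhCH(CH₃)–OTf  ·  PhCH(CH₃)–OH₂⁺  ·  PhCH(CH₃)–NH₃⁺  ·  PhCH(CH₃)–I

Same R in every case — rank the leaving groups.
Rank by basicity of the departing species: weakest base leaves most easily.
PhCH(CH₃)–N₂⁺ loses N₂: no meaningful conjugate acid; N₂ departs as an exceptionally stable neutral molecule
PhCH(CH₃)–OTf loses OTf⁻: pKₐ(CF₃SO₃H (triflic acid)) ≈ -14
PhCH(CH₃)–I loses I⁻: pKₐ(HI) ≈ -10
PhCH(CH₃)–OH₂⁺ loses H₂O: pKₐ(H₃O⁺) ≈ -1.7
PhCH(CH₃)–NH₃⁺ loses NH₃: pKₐ(NH₄⁺) ≈ 9.2

PhCH(CH₃)–NH₃⁺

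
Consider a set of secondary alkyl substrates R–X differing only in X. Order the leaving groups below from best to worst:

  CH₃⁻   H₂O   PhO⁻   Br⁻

Br⁻ > H₂O > PhO⁻ > CH₃⁻

The more stable X⁻ (or X) is on its own — i.e. the weaker a base it is — the better a leaving group it makes.
Br⁻: pKₐ(HBr) ≈ -9 — weak base; good leaving group
H₂O: pKₐ(H₃O⁺) ≈ -1.7 — neutral; leaves from a protonated alcohol (R–OH₂⁺)
PhO⁻: pKₐ(C₆H₅OH (phenol)) ≈ 10
CH₃⁻: pKₐ(CH₄) ≈ 48 — unstabilised carbanion; the worst conceivable leaving group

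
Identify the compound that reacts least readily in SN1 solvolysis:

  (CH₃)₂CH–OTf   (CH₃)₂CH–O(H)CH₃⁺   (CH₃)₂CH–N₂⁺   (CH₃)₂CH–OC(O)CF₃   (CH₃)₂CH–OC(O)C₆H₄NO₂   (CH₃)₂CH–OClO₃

The skeletons are identical, so relative rate is governed entirely by leaving-group ability.
Rank by basicity of the departing species: weakest base leaves most easily.
(CH₃)₂CH–N₂⁺ loses N₂: no meaningful conjugate acid; N₂ departs as an exceptionally stable neutral molecule
(CH₃)₂CH–OTf loses OTf⁻: pKₐ(CF₃SO₃H (triflic acid)) ≈ -14
(CH₃)₂CH–OClO₃ loses ClO₄⁻: pKₐ(HClO₄) ≈ -10
(CH₃)₂CH–O(H)CH₃⁺ loses R'OH: pKₐ(R'OH₂⁺) ≈ -2.4
(CH₃)₂CH–OC(O)CF₃ loses CF₃COO⁻: pKₐ(CF₃COOH) ≈ 0.2
(CH₃)₂CH–OC(O)C₆H₄NO₂ loses p-O₂N–C₆H₄–COO⁻: pKₐ(p-nitrobenzoic acid) ≈ 3.4

(CH₃)₂CH–OC(O)C₆H₄NO₂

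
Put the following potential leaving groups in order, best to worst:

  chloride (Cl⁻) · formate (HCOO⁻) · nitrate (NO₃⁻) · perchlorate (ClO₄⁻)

perchlorate (ClO₄⁻) > chloride (Cl⁻) > nitrate (NO₃⁻) > formate (HCOO⁻)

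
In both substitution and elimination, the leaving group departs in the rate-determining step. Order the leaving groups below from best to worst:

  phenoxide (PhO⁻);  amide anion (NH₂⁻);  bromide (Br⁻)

bromide (Br⁻) > phenoxide (PhO⁻) > amide anion (NH₂⁻)

bromide (Br⁻): pKₐ(HBr) ≈ -9
phenoxide (PhO⁻): pKₐ(C₆H₅OH (phenol)) ≈ 10
amide anion (NH₂⁻): pKₐ(NH₃) ≈ 38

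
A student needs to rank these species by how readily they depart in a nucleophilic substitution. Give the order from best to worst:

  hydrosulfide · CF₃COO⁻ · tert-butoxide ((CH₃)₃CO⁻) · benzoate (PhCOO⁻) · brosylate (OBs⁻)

A good leaving group is a weak base: the lower the pKₐ of its conjugate acid, the more readily it departs.
brosylate (OBs⁻): pKₐ(p-BrC₆H₄SO₃H) ≈ -2.8
CF₃COO⁻: pKₐ(CF₃COOH) ≈ 0.2
benzoate (PhCOO⁻): pKₐ(C₆H₅COOH) ≈ 4.2
hydrosulfide: pKₐ(H₂S) ≈ 7
tert-butoxide ((CH₃)₃CO⁻): pKₐ(t-BuOH) ≈ 18

brosylate (OBs⁻) > CF₃COO⁻ > benzoate (PhCOO⁻) > hydrosulfide > tert-butoxide ((CH₃)₃CO⁻)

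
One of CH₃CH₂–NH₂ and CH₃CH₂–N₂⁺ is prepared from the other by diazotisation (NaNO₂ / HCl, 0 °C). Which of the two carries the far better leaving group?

CH₃CH₂–N₂⁺

From CH₃CH₂–NH₂ the departing group would be NH₂⁻ (pKₐ(NH₃) ≈ 38). Extremely strong base; never a leaving group.
From CH₃CH₂–N₂⁺ the leaving group is N₂ (no meaningful conjugate acid; N₂ departs as an exceptionally stable neutral molecule).
Diazotisation (NaNO₂ / HCl, 0 °C) works by generating a diazonium salt that expels N₂, making CH₃CH₂–N₂⁺ enormously more reactive.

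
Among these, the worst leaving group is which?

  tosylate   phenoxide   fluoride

A good leaving group is a weak base: the lower the pKₐ of its conjugate acid, the more readily it departs.
tosylate: pKₐ(p-CH₃C₆H₄SO₃H (TsOH)) ≈ -2.8
fluoride: pKₐ(HF) ≈ 3.2
phenoxide: pKₐ(C₆H₅OH (phenol)) ≈ 10

phenoxide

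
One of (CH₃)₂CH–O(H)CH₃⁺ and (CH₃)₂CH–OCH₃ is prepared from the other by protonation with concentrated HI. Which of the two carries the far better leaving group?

(CH₃)₂CH–O(H)CH₃⁺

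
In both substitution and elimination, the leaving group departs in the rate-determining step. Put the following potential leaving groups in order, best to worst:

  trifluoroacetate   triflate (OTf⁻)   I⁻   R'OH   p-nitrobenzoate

triflate (OTf⁻) > I⁻ > R'OH > trifluoroacetate > p-nitrobenzoate

triflate (OTf⁻): pKₐ(CF₃SO₃H (triflic acid)) ≈ -14
I⁻: pKₐ(HI) ≈ -10
R'OH: pKₐ(R'OH₂⁺) ≈ -2.4
trifluoroacetate: pKₐ(CF₃COOH) ≈ 0.2
p-nitrobenzoate: pKₐ(p-nitrobenzoic acid) ≈ 3.4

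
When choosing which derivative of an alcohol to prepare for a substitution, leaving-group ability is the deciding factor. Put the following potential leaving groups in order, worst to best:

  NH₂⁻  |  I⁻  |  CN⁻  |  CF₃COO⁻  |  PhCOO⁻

NH₂⁻ < CN⁻ < PhCOO⁻ < CF₃COO⁻ < I⁻

Leaving-group ability tracks the stability of the departed species; conjugate-acid pKₐ is the usual yardstick (lower pKₐ → better LG).
I⁻: pKₐ(HI) ≈ -10
CF₃COO⁻: pKₐ(CF₃COOH) ≈ 0.2
PhCOO⁻: pKₐ(C₆H₅COOH) ≈ 4.2 — aryl carboxylate
CN⁻: pKₐ(HCN) ≈ 9.2 — sp carbon stabilises the charge somewhat, but still a poor LG
NH₂⁻: pKₐ(NH₃) ≈ 38 — extremely strong base; never a leaving group
The question asks for worst first, so the sequence is read in increasing leaving-group ability.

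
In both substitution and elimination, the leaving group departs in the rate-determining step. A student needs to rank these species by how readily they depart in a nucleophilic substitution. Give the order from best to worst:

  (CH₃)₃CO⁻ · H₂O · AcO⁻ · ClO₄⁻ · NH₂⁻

ClO₄⁻: pKₐ(HClO₄) ≈ -10 — extremely weak base; rarely used for safety reasons
H₂O: pKₐ(H₃O⁺) ≈ -1.7
AcO⁻: pKₐ(CH₃COOH) ≈ 4.8
(CH₃)₃CO⁻: pKₐ(t-BuOH) ≈ 18 — bulky, strongly basic alkoxide
NH₂⁻: pKₐ(NH₃) ≈ 38 — extremely strong base; never a leaving group

ClO₄⁻ > H₂O > AcO⁻ > (CH₃)₃CO⁻ > NH₂⁻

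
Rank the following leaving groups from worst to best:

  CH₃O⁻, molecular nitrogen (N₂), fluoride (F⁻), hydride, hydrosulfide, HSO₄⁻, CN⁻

hydride < CH₃O⁻ < CN⁻ < hydrosulfide < fluoride (F⁻) < HSO₄⁻ < molecular nitrogen (N₂)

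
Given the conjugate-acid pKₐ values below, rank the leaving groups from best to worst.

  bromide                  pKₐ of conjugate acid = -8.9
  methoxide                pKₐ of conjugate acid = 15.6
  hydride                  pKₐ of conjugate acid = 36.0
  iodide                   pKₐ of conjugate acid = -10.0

iodide > bromide > methoxide > hydride

Lower conjugate-acid pKₐ ⇒ weaker base ⇒ better leaving group.
Sorting by the given values: iodide (-10.0), bromide (-8.9), methoxide (15.6), hydride (36.0).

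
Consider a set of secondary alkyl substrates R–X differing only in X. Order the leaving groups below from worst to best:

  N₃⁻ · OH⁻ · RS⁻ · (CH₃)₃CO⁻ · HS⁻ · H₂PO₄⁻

(CH₃)₃CO⁻ < OH⁻ < RS⁻ < HS⁻ < N₃⁻ < H₂PO₄⁻

Leaving-group ability tracks the stability of the departed species; conjugate-acid pKₐ is the usual yardstick (lower pKₐ → better LG).
H₂PO₄⁻: pKₐ(H₃PO₄) ≈ 2.1 — moderate base; biological leaving group after further activation
N₃⁻: pKₐ(HN₃) ≈ 4.7
HS⁻: pKₐ(H₂S) ≈ 7
RS⁻: pKₐ(RSH (a thiol)) ≈ 10.5
OH⁻: pKₐ(H₂O) ≈ 15.7 — strong base; essentially never leaves without prior activation
(CH₃)₃CO⁻: pKₐ(t-BuOH) ≈ 18
The question asks for worst first, so the sequence is read in increasing leaving-group ability.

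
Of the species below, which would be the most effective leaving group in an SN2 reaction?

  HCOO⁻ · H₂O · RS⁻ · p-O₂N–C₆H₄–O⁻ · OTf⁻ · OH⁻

OTf⁻

OTf⁻: pKₐ(CF₃SO₃H (triflic acid)) ≈ -14
H₂O: pKₐ(H₃O⁺) ≈ -1.7
HCOO⁻: pKₐ(HCOOH) ≈ 3.8
p-O₂N–C₆H₄–O⁻: pKₐ(p-nitrophenol) ≈ 7.2
RS⁻: pKₐ(RSH (a thiol)) ≈ 10.5
OH⁻: pKₐ(H₂O) ≈ 15.7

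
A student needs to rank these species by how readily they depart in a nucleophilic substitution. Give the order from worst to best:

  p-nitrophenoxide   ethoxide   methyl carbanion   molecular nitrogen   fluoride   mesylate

methyl carbanion < ethoxide < p-nitrophenoxide < fluoride < mesylate < molecular nitrogen

A good leaving group is a weak base: the lower the pKₐ of its conjugate acid, the more readily it departs.
molecular nitrogen: no meaningful conjugate acid; N₂ departs as an exceptionally stable neutral molecule
mesylate: pKₐ(CH₃SO₃H (MsOH)) ≈ -1.9 — resonance-delocalised alkanesulfonate
fluoride: pKₐ(HF) ≈ 3.2 — small and strongly basic; the poor halide leaving group
p-nitrophenoxide: pKₐ(p-nitrophenol) ≈ 7.2 — nitro group delocalises the charge; the classic chromogenic LG
ethoxide: pKₐ(CH₃CH₂OH) ≈ 16 — strong base; alkoxides do not leave unassisted
methyl carbanion: pKₐ(CH₄) ≈ 48 — unstabilised carbanion; the worst conceivable leaving group
The question asks for worst first, so the sequence is read in increasing leaving-group ability.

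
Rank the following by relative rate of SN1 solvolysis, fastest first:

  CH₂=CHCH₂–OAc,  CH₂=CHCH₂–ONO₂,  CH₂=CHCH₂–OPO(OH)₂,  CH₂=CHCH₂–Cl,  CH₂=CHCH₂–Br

Same R in every case — rank the leaving groups.
The more stable X⁻ (or X) is on its own — i.e. the weaker a base it is — the better a leaving group it makes.
CH₂=CHCH₂–Br loses Br⁻: pKₐ(HBr) ≈ -9
CH₂=CHCH₂–Cl loses Cl⁻: pKₐ(HCl) ≈ -7
CH₂=CHCH₂–ONO₂ loses NO₃⁻: pKₐ(HNO₃) ≈ -1.3
CH₂=CHCH₂–OPO(OH)₂ loses H₂PO₄⁻: pKₐ(H₃PO₄) ≈ 2.1
CH₂=CHCH₂–OAc loses AcO⁻: pKₐ(CH₃COOH) ≈ 4.8

CH₂=CHCH₂–Br > CH₂=CHCH₂–Cl > CH₂=CHCH₂–ONO₂ > CH₂=CHCH₂–OPO(OH)₂ > CH₂=CHCH₂–OAc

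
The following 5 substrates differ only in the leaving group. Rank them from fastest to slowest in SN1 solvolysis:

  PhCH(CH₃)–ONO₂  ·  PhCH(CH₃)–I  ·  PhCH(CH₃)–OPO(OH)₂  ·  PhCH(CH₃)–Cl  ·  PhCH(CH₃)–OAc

The skeletons are identical, so relative rate is governed entirely by leaving-group ability.
Leaving-group ability tracks the stability of the departed species; conjugate-acid pKₐ is the usual yardstick (lower pKₐ → better LG).
PhCH(CH₃)–I loses I⁻: pKₐ(HI) ≈ -10
PhCH(CH₃)–Cl loses Cl⁻: pKₐ(HCl) ≈ -7
PhCH(CH₃)–ONO₂ loses NO₃⁻: pKₐ(HNO₃) ≈ -1.3
PhCH(CH₃)–OPO(OH)₂ loses H₂PO₄⁻: pKₐ(H₃PO₄) ≈ 2.1
PhCH(CH₃)–OAc loses AcO⁻: pKₐ(CH₃COOH) ≈ 4.8

PhCH(CH₃)–I > PhCH(CH₃)–Cl > PhCH(CH₃)–ONO₂ > PhCH(CH₃)–OPO(OH)₂ > PhCH(CH₃)–OAc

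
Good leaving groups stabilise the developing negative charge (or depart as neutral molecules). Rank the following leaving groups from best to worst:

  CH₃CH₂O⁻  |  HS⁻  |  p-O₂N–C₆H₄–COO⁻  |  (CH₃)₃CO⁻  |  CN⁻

p-O₂N–C₆H₄–COO⁻ > HS⁻ > CN⁻ > CH₃CH₂O⁻ > (CH₃)₃CO⁻

The more stable X⁻ (or X) is on its own — i.e. the weaker a base it is — the better a leaving group it makes.
p-O₂N–C₆H₄–COO⁻: pKₐ(p-nitrobenzoic acid) ≈ 3.4
HS⁻: pKₐ(H₂S) ≈ 7
CN⁻: pKₐ(HCN) ≈ 9.2
CH₃CH₂O⁻: pKₐ(CH₃CH₂OH) ≈ 16
(CH₃)₃CO⁻: pKₐ(t-BuOH) ≈ 18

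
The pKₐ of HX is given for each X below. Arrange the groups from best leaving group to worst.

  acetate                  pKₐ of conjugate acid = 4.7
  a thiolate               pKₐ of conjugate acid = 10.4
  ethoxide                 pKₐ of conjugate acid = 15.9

acetate > a thiolate > ethoxide

Lower conjugate-acid pKₐ ⇒ weaker base ⇒ better leaving group.
Sorting by the given values: acetate (4.7), a thiolate (10.4), ethoxide (15.9).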